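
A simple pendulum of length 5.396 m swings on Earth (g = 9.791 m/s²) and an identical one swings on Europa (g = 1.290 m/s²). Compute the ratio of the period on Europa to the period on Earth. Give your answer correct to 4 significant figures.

T ∝ 1/√g, so T₂/T₁ = √(g₁/g₂) = √(9.791/1.290) = 2.755.

2.755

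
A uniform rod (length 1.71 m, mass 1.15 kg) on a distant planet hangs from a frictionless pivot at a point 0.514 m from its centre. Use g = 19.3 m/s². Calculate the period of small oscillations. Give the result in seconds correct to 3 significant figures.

For a physical pendulum T = 2π√(I/(mgd)), with d = 0.5140 m from pivot to centre of mass.
I_cm = mL²/12 = 1.15 × 1.71²/12 = 0.2802 kg·m²; I = I_cm + md² = 0.2802 + 1.15 × 0.5140² = 0.5841 kg·m².
T = 2π√(0.5841/(1.15 × 19.3 × 0.5140)) = 1.42 s.

1.42 s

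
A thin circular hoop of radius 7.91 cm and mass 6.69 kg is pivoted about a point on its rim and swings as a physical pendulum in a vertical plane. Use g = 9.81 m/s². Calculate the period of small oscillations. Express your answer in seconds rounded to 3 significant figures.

0.798 s

I_cm = mr² = 0.04186 kg·m². The pivot is at distance d = 0.0791 m from the centre of mass.
By the parallel-axis theorem, I = I_cm + md² = 0.04186 + 0.04186 = 0.08372 kg·m².
T = 2π√(I/(mgd)) = 2π√(0.08372/(6.69 × 9.81 × 0.0791)) = 0.798 s.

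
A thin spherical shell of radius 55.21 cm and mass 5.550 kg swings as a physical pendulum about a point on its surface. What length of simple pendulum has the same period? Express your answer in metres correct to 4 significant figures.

The equivalent simple-pendulum length is L_eq = I/(md), where I is about the pivot and d = 0.55210 m.
I_cm = (2/3)mR² = 1.1278 kg·m², so I = I_cm + md² = 1.1278 + 1.6917 = 2.8195 kg·m².
L_eq = 2.8195/(5.550 × 0.55210) = 0.9202 m.

0.9202 m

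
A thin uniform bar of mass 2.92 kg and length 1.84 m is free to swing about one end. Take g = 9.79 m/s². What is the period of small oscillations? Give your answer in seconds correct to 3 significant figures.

2.22 s

For a physical pendulum T = 2π√(I/(mgd)), with d = 0.9200 m from pivot to centre of mass.
I_cm = mL²/12 = 2.92 × 1.84²/12 = 0.8238 kg·m²; I = I_cm + md² = 0.8238 + 2.92 × 0.9200² = 3.295 kg·m².
T = 2π√(3.295/(2.92 × 9.79 × 0.9200)) = 2.22 s.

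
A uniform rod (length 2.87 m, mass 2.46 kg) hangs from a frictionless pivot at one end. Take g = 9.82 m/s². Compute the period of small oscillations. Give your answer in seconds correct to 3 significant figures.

For a physical pendulum T = 2π√(I/(mgd)), with d = 1.435 m from pivot to centre of mass.
I_cm = mL²/12 = 2.46 × 2.87²/12 = 1.689 kg·m²; I = I_cm + md² = 1.689 + 2.46 × 1.435² = 6.754 kg·m².
T = 2π√(6.754/(2.46 × 9.82 × 1.435)) = 2.77 s.

2.77 s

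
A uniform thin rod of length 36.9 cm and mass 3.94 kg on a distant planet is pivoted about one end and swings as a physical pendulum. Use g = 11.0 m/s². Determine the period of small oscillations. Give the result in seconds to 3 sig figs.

0.940 s

For a physical pendulum T = 2π√(I/(mgd)), with d = 0.1845 m from pivot to centre of mass.
I_cm = mL²/12 = 3.94 × 0.369²/12 = 0.04471 kg·m²; I = I_cm + md² = 0.04471 + 3.94 × 0.1845² = 0.1788 kg·m².
T = 2π√(0.1788/(3.94 × 11.0 × 0.1845)) = 0.940 s.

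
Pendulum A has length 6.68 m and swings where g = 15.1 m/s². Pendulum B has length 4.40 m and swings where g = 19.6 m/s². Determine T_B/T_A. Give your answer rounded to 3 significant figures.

T = 2π√(L/g), so T_B/T_A = √((L_B/g_B)/(L_A/g_A)) = √((4.40/19.6)/(6.68/15.1)) = 0.712.

0.712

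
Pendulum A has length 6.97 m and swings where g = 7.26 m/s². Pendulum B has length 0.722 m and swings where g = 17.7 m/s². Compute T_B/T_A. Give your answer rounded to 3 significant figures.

T = 2π√(L/g), so T_B/T_A = √((L_B/g_B)/(L_A/g_A)) = √((0.722/17.7)/(6.97/7.26)) = 0.206.

0.206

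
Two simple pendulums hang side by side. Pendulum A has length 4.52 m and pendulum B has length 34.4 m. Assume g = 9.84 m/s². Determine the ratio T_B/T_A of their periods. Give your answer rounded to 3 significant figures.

T ∝ √L, so T_B/T_A = √(L_B/L_A) = √(34.4/4.52) = 2.76.

2.76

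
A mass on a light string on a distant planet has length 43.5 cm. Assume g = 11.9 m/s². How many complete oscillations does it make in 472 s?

T = 2π√(L/g) = 2π√(0.435/11.9) = 1.201 s.
Number of complete oscillations = ⌊472/1.201⌋ = ⌊392.9⌋ = 392.

392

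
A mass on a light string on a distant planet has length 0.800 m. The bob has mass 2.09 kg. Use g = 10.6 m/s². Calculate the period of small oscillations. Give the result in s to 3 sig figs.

1.73 s

T = 2π√(L/g) = 2π√(0.800/10.6) = 2π × 0.2747 = 1.73 s.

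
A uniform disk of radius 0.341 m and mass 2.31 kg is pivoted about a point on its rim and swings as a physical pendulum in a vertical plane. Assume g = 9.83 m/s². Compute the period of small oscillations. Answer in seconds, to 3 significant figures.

I_cm = ½mr² = 0.1343 kg·m². The pivot is at distance d = 0.341 m from the centre of mass.
By the parallel-axis theorem, I = I_cm + md² = 0.1343 + 0.2686 = 0.4029 kg·m².
T = 2π√(I/(mgd)) = 2π√(0.4029/(2.31 × 9.83 × 0.341)) = 1.43 s.

1.43 s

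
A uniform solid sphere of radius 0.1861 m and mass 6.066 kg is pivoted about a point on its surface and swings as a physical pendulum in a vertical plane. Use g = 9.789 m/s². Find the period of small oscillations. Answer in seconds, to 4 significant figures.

I_cm = (2/5)mr² = 0.084034 kg·m². The pivot is at distance d = 0.1861 m from the centre of mass.
By the parallel-axis theorem, I = I_cm + md² = 0.084034 + 0.21009 = 0.29412 kg·m².
T = 2π√(I/(mgd)) = 2π√(0.29412/(6.066 × 9.789 × 0.1861)) = 1.025 s.

1.025 s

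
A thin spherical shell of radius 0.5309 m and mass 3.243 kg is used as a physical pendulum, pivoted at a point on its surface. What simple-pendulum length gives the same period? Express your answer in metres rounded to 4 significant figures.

The equivalent simple-pendulum length is L_eq = I/(md), where I is about the pivot and d = 0.53090 m.
I_cm = (2/3)mR² = 0.60937 kg·m², so I = I_cm + md² = 0.60937 + 0.91406 = 1.5234 kg·m².
L_eq = 1.5234/(3.243 × 0.53090) = 0.8848 m.

0.8848 m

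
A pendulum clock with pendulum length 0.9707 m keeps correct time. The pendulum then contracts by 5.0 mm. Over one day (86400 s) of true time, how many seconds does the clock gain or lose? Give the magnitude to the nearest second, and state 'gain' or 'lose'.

T ∝ √L, so T'/T = √(0.96570/0.9707) = 0.997421.
In 86400 s of true time the clock registers 86400/0.997421 = 86623.4 s, so it gains 223 s.

gain 223 s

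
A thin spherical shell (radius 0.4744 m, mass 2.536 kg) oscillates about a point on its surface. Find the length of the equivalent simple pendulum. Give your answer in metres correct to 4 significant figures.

The equivalent simple-pendulum length is L_eq = I/(md), where I is about the pivot and d = 0.47440 m.
I_cm = (2/3)mR² = 0.38049 kg·m², so I = I_cm + md² = 0.38049 + 0.57074 = 0.95123 kg·m².
L_eq = 0.95123/(2.536 × 0.47440) = 0.7907 m.

0.7907 m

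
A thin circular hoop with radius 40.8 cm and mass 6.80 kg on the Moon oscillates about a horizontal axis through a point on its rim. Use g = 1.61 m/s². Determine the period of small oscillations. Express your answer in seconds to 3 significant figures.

4.47 s

I_cm = mr² = 1.132 kg·m². The pivot is at distance d = 0.408 m from the centre of mass.
By the parallel-axis theorem, I = I_cm + md² = 1.132 + 1.132 = 2.264 kg·m².
T = 2π√(I/(mgd)) = 2π√(2.264/(6.80 × 1.61 × 0.408)) = 4.47 s.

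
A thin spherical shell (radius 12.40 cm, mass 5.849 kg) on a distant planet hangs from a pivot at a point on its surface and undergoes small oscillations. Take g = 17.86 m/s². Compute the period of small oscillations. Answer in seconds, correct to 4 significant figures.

0.6759 s

I_cm = (2/3)mr² = 0.059956 kg·m². The pivot is at distance d = 0.1240 m from the centre of mass.
By the parallel-axis theorem, I = I_cm + md² = 0.059956 + 0.089934 = 0.14989 kg·m².
T = 2π√(I/(mgd)) = 2π√(0.14989/(5.849 × 17.86 × 0.1240)) = 0.6759 s.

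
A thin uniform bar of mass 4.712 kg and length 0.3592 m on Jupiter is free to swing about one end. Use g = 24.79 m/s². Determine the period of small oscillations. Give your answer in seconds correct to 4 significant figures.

0.6175 s

For a physical pendulum T = 2π√(I/(mgd)), with d = 0.17960 m from pivot to centre of mass.
I_cm = mL²/12 = 4.712 × 0.3592²/12 = 0.050664 kg·m²; I = I_cm + md² = 0.050664 + 4.712 × 0.17960² = 0.20265 kg·m².
T = 2π√(0.20265/(4.712 × 24.79 × 0.17960)) = 0.6175 s.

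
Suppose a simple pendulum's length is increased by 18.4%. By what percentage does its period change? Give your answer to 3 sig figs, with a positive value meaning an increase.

8.81%

T ∝ √L, so T'/T = √(1.184) = 1.088.
Percentage change in T = (1.088 − 1) × 100% = 8.81%.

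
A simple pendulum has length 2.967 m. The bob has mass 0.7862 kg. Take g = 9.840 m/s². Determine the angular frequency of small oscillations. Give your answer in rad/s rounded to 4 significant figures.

1.821 rad/s

ω = √(g/L) = √(9.840/2.967) = 1.821 rad/s.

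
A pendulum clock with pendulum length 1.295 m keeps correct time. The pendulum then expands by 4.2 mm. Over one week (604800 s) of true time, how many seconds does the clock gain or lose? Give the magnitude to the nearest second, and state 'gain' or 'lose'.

lose 978 s

T ∝ √L, so T'/T = √(1.29920/1.295) = 1.00162.
In 604800 s of true time the clock registers 604800/1.00162 = 603821.6 s, so it loses 978 s.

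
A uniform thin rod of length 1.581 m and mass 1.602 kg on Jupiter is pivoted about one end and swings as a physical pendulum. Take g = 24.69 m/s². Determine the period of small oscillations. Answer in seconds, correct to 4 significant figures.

For a physical pendulum T = 2π√(I/(mgd)), with d = 0.79050 m from pivot to centre of mass.
I_cm = mL²/12 = 1.602 × 1.581²/12 = 0.33369 kg·m²; I = I_cm + md² = 0.33369 + 1.602 × 0.79050² = 1.3348 kg·m².
T = 2π√(1.3348/(1.602 × 24.69 × 0.79050)) = 1.298 s.

1.298 s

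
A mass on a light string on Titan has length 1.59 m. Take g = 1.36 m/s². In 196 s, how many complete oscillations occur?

T = 2π√(L/g) = 2π√(1.59/1.36) = 6.794 s.
Number of complete oscillations = ⌊196/6.794⌋ = ⌊28.85⌋ = 28.

28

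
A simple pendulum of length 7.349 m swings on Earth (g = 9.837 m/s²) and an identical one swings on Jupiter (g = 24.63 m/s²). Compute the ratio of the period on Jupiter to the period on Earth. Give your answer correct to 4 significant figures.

T ∝ 1/√g, so T₂/T₁ = √(g₁/g₂) = √(9.837/24.63) = 0.6320.

0.6320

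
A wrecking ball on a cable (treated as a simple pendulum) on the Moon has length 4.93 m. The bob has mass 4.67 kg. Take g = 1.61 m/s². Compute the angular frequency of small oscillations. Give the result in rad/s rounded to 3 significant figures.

ω = √(g/L) = √(1.61/4.93) = 0.571 rad/s.

0.571 rad/s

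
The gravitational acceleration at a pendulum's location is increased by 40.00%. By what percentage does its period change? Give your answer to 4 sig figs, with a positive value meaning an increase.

-15.48%

T ∝ 1/√g, so T'/T = 1/√(1.4000) = 0.84515.
Percentage change in T = (0.84515 − 1) × 100% = -15.48%.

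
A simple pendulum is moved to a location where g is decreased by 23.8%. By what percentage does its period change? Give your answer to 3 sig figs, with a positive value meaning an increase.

14.6%

T ∝ 1/√g, so T'/T = 1/√(0.7620) = 1.146.
Percentage change in T = (1.146 − 1) × 100% = 14.6%.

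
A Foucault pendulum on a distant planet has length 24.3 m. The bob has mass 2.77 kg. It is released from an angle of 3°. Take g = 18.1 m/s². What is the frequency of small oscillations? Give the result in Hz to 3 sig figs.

0.137 Hz

T = 2π√(L/g) = 2π√(24.3/18.1) = 7.280 s, so f = 1/T = 0.137 Hz.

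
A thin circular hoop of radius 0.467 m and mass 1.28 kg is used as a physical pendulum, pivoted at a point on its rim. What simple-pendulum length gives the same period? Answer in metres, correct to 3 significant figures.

The equivalent simple-pendulum length is L_eq = I/(md), where I is about the pivot and d = 0.4670 m.
I_cm = mR² = 0.2792 kg·m², so I = I_cm + md² = 0.2792 + 0.2792 = 0.5583 kg·m².
L_eq = 0.5583/(1.28 × 0.4670) = 0.934 m.

0.934 m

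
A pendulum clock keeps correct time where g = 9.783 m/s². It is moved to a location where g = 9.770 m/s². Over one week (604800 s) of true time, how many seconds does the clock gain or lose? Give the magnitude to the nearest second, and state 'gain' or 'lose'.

lose 402 s

The clock's period scales as T ∝ 1/√g, so T'/T = √(9.783/9.770) = 1.00067.
In 604800 s of true time the clock registers 604800/1.00067 = 604398.0 s, so it loses 402 s.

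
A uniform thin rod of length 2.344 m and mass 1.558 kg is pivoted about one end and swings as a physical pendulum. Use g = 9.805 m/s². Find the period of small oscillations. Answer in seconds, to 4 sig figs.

For a physical pendulum T = 2π√(I/(mgd)), with d = 1.1720 m from pivot to centre of mass.
I_cm = mL²/12 = 1.558 × 2.344²/12 = 0.71335 kg·m²; I = I_cm + md² = 0.71335 + 1.558 × 1.1720² = 2.8534 kg·m².
T = 2π√(2.8534/(1.558 × 9.805 × 1.1720)) = 2.508 s.

2.508 s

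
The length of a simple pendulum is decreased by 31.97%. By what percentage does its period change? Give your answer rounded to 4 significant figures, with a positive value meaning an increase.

T ∝ √L, so T'/T = √(0.68030) = 0.82480.
Percentage change in T = (0.82480 − 1) × 100% = -17.52%.

-17.52%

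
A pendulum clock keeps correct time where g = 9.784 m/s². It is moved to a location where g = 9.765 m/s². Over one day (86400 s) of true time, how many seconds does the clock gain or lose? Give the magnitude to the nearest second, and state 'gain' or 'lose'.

The clock's period scales as T ∝ 1/√g, so T'/T = √(9.784/9.765) = 1.00097.
In 86400 s of true time the clock registers 86400/1.00097 = 86316.1 s, so it loses 84 s.

lose 84 s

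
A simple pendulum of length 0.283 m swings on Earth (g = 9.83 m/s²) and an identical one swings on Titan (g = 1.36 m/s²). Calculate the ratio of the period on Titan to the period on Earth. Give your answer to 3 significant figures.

2.69

T ∝ 1/√g, so T₂/T₁ = √(g₁/g₂) = √(9.83/1.36) = 2.69.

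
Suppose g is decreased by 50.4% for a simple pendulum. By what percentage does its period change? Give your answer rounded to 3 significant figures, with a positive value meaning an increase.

T ∝ 1/√g, so T'/T = 1/√(0.4960) = 1.420.
Percentage change in T = (1.420 − 1) × 100% = 42.0%.

42.0%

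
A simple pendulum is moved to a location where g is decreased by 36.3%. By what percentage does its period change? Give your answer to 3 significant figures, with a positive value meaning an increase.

25.3%

T ∝ 1/√g, so T'/T = 1/√(0.6370) = 1.253.
Percentage change in T = (1.253 − 1) × 100% = 25.3%.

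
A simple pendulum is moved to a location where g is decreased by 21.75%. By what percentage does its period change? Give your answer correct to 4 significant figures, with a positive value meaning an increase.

13.05%

T ∝ 1/√g, so T'/T = 1/√(0.78250) = 1.1305.
Percentage change in T = (1.1305 − 1) × 100% = 13.05%.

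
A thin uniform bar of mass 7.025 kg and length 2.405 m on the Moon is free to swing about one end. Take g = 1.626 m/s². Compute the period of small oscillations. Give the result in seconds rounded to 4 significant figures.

For a physical pendulum T = 2π√(I/(mgd)), with d = 1.2025 m from pivot to centre of mass.
I_cm = mL²/12 = 7.025 × 2.405²/12 = 3.3861 kg·m²; I = I_cm + md² = 3.3861 + 7.025 × 1.2025² = 13.544 kg·m².
T = 2π√(13.544/(7.025 × 1.626 × 1.2025)) = 6.239 s.

6.239 s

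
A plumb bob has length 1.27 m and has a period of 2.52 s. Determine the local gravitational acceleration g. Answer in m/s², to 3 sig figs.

7.90 m/s²

From T = 2π√(L/g), g = 4π²L/T² = 4π² × 1.27/2.520² = 7.90 m/s².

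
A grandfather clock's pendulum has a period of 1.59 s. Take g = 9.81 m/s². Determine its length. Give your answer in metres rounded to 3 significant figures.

From T = 2π√(L/g), L = gT²/(4π²) = 9.81 × 1.590²/(4π²) = 0.628 m.

0.628 m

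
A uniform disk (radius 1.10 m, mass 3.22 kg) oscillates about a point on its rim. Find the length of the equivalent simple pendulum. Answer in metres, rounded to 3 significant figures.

1.65 m

The equivalent simple-pendulum length is L_eq = I/(md), where I is about the pivot and d = 1.100 m.
I_cm = ½mR² = 1.948 kg·m², so I = I_cm + md² = 1.948 + 3.896 = 5.844 kg·m².
L_eq = 5.844/(3.22 × 1.100) = 1.65 m.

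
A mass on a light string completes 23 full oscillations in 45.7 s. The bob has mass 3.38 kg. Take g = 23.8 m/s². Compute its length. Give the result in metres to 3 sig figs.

T = 45.7/23 = 1.987 s.
From T = 2π√(L/g), L = gT²/(4π²) = 23.8 × 1.987²/(4π²) = 2.38 m.

2.38 m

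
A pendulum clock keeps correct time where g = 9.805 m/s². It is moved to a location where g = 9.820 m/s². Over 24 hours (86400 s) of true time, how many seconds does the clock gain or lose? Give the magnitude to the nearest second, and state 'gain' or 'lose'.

gain 66 s

The clock's period scales as T ∝ 1/√g, so T'/T = √(9.805/9.820) = 0.999236.
In 86400 s of true time the clock registers 86400/0.999236 = 86466.1 s, so it gains 66 s.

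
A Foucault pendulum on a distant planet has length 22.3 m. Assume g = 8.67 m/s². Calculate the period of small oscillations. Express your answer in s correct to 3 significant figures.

T = 2π√(L/g) = 2π√(22.3/8.67) = 2π × 1.604 = 10.1 s.

10.1 s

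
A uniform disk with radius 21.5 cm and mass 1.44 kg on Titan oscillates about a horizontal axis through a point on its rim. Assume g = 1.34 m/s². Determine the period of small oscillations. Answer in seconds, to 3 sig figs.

3.08 s

I_cm = ½mr² = 0.03328 kg·m². The pivot is at distance d = 0.215 m from the centre of mass.
By the parallel-axis theorem, I = I_cm + md² = 0.03328 + 0.06656 = 0.09985 kg·m².
T = 2π√(I/(mgd)) = 2π√(0.09985/(1.44 × 1.34 × 0.215)) = 3.08 s.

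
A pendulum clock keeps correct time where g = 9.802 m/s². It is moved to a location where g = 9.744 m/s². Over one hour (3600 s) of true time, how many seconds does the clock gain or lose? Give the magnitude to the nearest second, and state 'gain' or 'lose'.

The clock's period scales as T ∝ 1/√g, so T'/T = √(9.802/9.744) = 1.00297.
In 3600 s of true time the clock registers 3600/1.00297 = 3589.3 s, so it loses 11 s.

lose 11 s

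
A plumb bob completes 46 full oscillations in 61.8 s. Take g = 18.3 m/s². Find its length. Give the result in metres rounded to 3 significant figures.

T = 61.8/46 = 1.343 s.
From T = 2π√(L/g), L = gT²/(4π²) = 18.3 × 1.343²/(4π²) = 0.837 m.

0.837 m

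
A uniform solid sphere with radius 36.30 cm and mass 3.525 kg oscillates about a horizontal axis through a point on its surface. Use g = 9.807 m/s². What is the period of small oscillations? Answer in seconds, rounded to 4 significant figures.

I_cm = (2/5)mr² = 0.18579 kg·m². The pivot is at distance d = 0.3630 m from the centre of mass.
By the parallel-axis theorem, I = I_cm + md² = 0.18579 + 0.46449 = 0.65028 kg·m².
T = 2π√(I/(mgd)) = 2π√(0.65028/(3.525 × 9.807 × 0.3630)) = 1.430 s.

1.430 s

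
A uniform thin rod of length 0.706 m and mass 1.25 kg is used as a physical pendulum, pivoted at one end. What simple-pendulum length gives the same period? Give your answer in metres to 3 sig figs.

0.471 m

The equivalent simple-pendulum length is L_eq = I/(md), where I is about the pivot and d = 0.3530 m.
I_cm = (1/12)mL² = 0.05192 kg·m², so I = I_cm + md² = 0.05192 + 0.1558 = 0.2077 kg·m².
L_eq = 0.2077/(1.25 × 0.3530) = 0.471 m.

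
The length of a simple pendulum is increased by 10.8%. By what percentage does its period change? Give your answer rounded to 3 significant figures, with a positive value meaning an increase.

T ∝ √L, so T'/T = √(1.108) = 1.053.
Percentage change in T = (1.053 − 1) × 100% = 5.26%.

5.26%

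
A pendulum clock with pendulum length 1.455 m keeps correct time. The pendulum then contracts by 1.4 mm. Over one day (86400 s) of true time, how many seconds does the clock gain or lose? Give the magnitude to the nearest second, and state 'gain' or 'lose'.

T ∝ √L, so T'/T = √(1.45360/1.455) = 0.999519.
In 86400 s of true time the clock registers 86400/0.999519 = 86441.6 s, so it gains 42 s.

gain 42 s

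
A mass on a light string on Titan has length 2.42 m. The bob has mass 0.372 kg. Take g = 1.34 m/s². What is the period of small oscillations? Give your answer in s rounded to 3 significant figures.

T = 2π√(L/g) = 2π√(2.42/1.34) = 2π × 1.344 = 8.44 s.

8.44 s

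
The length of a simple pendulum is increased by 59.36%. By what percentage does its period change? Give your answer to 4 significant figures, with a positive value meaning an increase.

T ∝ √L, so T'/T = √(1.5936) = 1.2624.
Percentage change in T = (1.2624 − 1) × 100% = 26.24%.

26.24%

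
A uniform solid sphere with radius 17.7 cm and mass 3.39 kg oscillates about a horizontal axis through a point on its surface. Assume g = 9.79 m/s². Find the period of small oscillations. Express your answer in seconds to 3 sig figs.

1.000 s

I_cm = (2/5)mr² = 0.04248 kg·m². The pivot is at distance d = 0.177 m from the centre of mass.
By the parallel-axis theorem, I = I_cm + md² = 0.04248 + 0.1062 = 0.1487 kg·m².
T = 2π√(I/(mgd)) = 2π√(0.1487/(3.39 × 9.79 × 0.177)) = 1.000 s.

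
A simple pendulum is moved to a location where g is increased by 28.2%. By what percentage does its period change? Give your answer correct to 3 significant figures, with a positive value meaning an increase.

T ∝ 1/√g, so T'/T = 1/√(1.282) = 0.8832.
Percentage change in T = (0.8832 − 1) × 100% = -11.7%.

-11.7%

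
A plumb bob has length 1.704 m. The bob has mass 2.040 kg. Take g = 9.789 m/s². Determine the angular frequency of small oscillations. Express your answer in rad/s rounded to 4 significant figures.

2.397 rad/s

ω = √(g/L) = √(9.789/1.704) = 2.397 rad/s.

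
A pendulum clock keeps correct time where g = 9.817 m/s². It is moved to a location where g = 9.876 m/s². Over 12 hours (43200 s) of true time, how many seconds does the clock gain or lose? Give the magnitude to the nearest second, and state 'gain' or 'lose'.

The clock's period scales as T ∝ 1/√g, so T'/T = √(9.817/9.876) = 0.997008.
In 43200 s of true time the clock registers 43200/0.997008 = 43329.6 s, so it gains 130 s.

gain 130 s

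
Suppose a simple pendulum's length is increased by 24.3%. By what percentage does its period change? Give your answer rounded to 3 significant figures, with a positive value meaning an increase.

11.5%

T ∝ √L, so T'/T = √(1.243) = 1.115.
Percentage change in T = (1.115 − 1) × 100% = 11.5%.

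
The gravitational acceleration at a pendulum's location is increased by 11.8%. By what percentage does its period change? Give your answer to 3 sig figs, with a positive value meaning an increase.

T ∝ 1/√g, so T'/T = 1/√(1.118) = 0.9458.
Percentage change in T = (0.9458 − 1) × 100% = -5.42%.

-5.42%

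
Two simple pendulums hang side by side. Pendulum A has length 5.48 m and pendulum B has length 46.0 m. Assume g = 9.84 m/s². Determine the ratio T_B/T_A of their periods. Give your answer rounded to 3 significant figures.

2.90

T ∝ √L, so T_B/T_A = √(L_B/L_A) = √(46.0/5.48) = 2.90.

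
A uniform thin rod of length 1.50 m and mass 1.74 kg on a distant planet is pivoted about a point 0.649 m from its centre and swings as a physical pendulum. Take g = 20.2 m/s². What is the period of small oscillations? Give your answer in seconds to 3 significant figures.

1.35 s

For a physical pendulum T = 2π√(I/(mgd)), with d = 0.6490 m from pivot to centre of mass.
I_cm = mL²/12 = 1.74 × 1.50²/12 = 0.3262 kg·m²; I = I_cm + md² = 0.3262 + 1.74 × 0.6490² = 1.059 kg·m².
T = 2π√(1.059/(1.74 × 20.2 × 0.6490)) = 1.35 s.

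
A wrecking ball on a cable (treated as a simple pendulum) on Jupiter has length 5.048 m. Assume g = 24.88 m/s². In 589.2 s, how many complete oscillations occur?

208

T = 2π√(L/g) = 2π√(5.048/24.88) = 2.8302 s.
Number of complete oscillations = ⌊589.2/2.8302⌋ = ⌊208.18⌋ = 208.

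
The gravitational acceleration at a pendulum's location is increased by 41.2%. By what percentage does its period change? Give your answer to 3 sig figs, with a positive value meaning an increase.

T ∝ 1/√g, so T'/T = 1/√(1.412) = 0.8416.
Percentage change in T = (0.8416 − 1) × 100% = -15.8%.

-15.8%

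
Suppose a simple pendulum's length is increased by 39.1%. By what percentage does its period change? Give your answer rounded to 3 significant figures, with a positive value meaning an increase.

17.9%

T ∝ √L, so T'/T = √(1.391) = 1.179.
Percentage change in T = (1.179 − 1) × 100% = 17.9%.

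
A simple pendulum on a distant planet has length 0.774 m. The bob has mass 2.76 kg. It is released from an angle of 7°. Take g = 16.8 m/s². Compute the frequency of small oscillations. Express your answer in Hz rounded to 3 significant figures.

T = 2π√(L/g) = 2π√(0.774/16.8) = 1.349 s, so f = 1/T = 0.741 Hz.

0.741 Hz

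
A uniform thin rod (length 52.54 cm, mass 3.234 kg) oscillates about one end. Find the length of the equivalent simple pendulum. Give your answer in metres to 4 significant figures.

0.3503 m

The equivalent simple-pendulum length is L_eq = I/(md), where I is about the pivot and d = 0.26270 m.
I_cm = (1/12)mL² = 0.074394 kg·m², so I = I_cm + md² = 0.074394 + 0.22318 = 0.29758 kg·m².
L_eq = 0.29758/(3.234 × 0.26270) = 0.3503 m.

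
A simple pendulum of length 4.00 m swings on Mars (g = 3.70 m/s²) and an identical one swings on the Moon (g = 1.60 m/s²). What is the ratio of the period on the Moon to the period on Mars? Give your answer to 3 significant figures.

T ∝ 1/√g, so T₂/T₁ = √(g₁/g₂) = √(3.70/1.60) = 1.52.

1.52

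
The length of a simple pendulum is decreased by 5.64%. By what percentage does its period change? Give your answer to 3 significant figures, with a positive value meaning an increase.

T ∝ √L, so T'/T = √(0.9436) = 0.9714.
Percentage change in T = (0.9714 − 1) × 100% = -2.86%.

-2.86%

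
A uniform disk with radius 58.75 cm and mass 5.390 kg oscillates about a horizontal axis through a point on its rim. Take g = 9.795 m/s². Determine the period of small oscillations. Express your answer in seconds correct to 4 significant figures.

I_cm = ½mr² = 0.93020 kg·m². The pivot is at distance d = 0.5875 m from the centre of mass.
By the parallel-axis theorem, I = I_cm + md² = 0.93020 + 1.8604 = 2.7906 kg·m².
T = 2π√(I/(mgd)) = 2π√(2.7906/(5.390 × 9.795 × 0.5875)) = 1.885 s.

1.885 s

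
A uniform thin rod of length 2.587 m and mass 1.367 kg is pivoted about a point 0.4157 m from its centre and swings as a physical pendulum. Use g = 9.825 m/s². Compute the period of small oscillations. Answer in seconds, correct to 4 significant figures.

For a physical pendulum T = 2π√(I/(mgd)), with d = 0.41570 m from pivot to centre of mass.
I_cm = mL²/12 = 1.367 × 2.587²/12 = 0.76240 kg·m²; I = I_cm + md² = 0.76240 + 1.367 × 0.41570² = 0.99862 kg·m².
T = 2π√(0.99862/(1.367 × 9.825 × 0.41570)) = 2.657 s.

2.657 s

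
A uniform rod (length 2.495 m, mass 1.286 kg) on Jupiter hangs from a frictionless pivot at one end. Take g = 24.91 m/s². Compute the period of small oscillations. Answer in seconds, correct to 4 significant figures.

1.624 s

For a physical pendulum T = 2π√(I/(mgd)), with d = 1.2475 m from pivot to centre of mass.
I_cm = mL²/12 = 1.286 × 2.495²/12 = 0.66712 kg·m²; I = I_cm + md² = 0.66712 + 1.286 × 1.2475² = 2.6685 kg·m².
T = 2π√(2.6685/(1.286 × 24.91 × 1.2475)) = 1.624 s.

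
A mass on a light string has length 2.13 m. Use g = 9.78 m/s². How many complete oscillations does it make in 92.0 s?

T = 2π√(L/g) = 2π√(2.13/9.78) = 2.932 s.
Number of complete oscillations = ⌊92.0/2.932⌋ = ⌊31.38⌋ = 31.

31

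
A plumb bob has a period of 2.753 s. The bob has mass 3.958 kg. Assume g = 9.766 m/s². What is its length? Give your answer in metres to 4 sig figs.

1.875 m

From T = 2π√(L/g), L = gT²/(4π²) = 9.766 × 2.7530²/(4π²) = 1.875 m.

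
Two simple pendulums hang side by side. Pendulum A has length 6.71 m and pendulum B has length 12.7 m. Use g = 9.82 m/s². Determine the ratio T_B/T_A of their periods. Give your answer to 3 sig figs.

1.38

T ∝ √L, so T_B/T_A = √(L_B/L_A) = √(12.7/6.71) = 1.38.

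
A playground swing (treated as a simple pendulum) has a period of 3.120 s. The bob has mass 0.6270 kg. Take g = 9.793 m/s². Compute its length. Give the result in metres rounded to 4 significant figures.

From T = 2π√(L/g), L = gT²/(4π²) = 9.793 × 3.1200²/(4π²) = 2.415 m.

2.415 m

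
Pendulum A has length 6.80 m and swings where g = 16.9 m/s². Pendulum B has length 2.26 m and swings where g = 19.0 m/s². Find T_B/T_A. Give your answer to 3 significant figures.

T = 2π√(L/g), so T_B/T_A = √((L_B/g_B)/(L_A/g_A)) = √((2.26/19.0)/(6.80/16.9)) = 0.544.

0.544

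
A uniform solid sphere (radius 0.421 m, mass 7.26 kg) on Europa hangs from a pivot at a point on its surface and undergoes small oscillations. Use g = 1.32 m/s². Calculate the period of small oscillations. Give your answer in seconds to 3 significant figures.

4.20 s

I_cm = (2/5)mr² = 0.5147 kg·m². The pivot is at distance d = 0.421 m from the centre of mass.
By the parallel-axis theorem, I = I_cm + md² = 0.5147 + 1.287 = 1.801 kg·m².
T = 2π√(I/(mgd)) = 2π√(1.801/(7.26 × 1.32 × 0.421)) = 4.20 s.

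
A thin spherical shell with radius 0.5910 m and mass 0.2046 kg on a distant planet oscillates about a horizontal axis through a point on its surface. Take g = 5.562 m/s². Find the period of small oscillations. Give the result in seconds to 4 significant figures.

I_cm = (2/3)mr² = 0.047642 kg·m². The pivot is at distance d = 0.5910 m from the centre of mass.
By the parallel-axis theorem, I = I_cm + md² = 0.047642 + 0.071463 = 0.11910 kg·m².
T = 2π√(I/(mgd)) = 2π√(0.11910/(0.2046 × 5.562 × 0.5910)) = 2.644 s.

2.644 s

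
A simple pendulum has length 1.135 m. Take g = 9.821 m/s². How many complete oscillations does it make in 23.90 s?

T = 2π√(L/g) = 2π√(1.135/9.821) = 2.1360 s.
Number of complete oscillations = ⌊23.90/2.1360⌋ = ⌊11.189⌋ = 11.

11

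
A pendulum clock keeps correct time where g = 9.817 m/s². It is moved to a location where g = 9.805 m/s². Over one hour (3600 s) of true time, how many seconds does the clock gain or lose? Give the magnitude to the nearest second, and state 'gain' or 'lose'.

The clock's period scales as T ∝ 1/√g, so T'/T = √(9.817/9.805) = 1.00061.
In 3600 s of true time the clock registers 3600/1.00061 = 3597.8 s, so it loses 2 s.

lose 2 s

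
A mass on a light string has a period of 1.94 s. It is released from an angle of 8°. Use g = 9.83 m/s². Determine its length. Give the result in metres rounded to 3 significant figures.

From T = 2π√(L/g), L = gT²/(4π²) = 9.83 × 1.940²/(4π²) = 0.937 m.

0.937 m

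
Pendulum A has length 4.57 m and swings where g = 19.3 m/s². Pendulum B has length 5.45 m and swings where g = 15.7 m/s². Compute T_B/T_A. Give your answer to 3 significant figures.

T = 2π√(L/g), so T_B/T_A = √((L_B/g_B)/(L_A/g_A)) = √((5.45/15.7)/(4.57/19.3)) = 1.21.

1.21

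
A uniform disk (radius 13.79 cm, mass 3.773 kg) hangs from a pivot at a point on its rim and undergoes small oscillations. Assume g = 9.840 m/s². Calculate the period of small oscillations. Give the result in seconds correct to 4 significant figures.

0.9110 s

I_cm = ½mr² = 0.035874 kg·m². The pivot is at distance d = 0.1379 m from the centre of mass.
By the parallel-axis theorem, I = I_cm + md² = 0.035874 + 0.071749 = 0.10762 kg·m².
T = 2π√(I/(mgd)) = 2π√(0.10762/(3.773 × 9.840 × 0.1379)) = 0.9110 s.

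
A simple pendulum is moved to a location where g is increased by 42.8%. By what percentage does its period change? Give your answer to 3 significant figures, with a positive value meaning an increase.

T ∝ 1/√g, so T'/T = 1/√(1.428) = 0.8368.
Percentage change in T = (0.8368 − 1) × 100% = -16.3%.

-16.3%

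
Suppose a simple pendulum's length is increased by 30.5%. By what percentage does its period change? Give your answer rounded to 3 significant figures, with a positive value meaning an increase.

T ∝ √L, so T'/T = √(1.305) = 1.142.
Percentage change in T = (1.142 − 1) × 100% = 14.2%.

14.2%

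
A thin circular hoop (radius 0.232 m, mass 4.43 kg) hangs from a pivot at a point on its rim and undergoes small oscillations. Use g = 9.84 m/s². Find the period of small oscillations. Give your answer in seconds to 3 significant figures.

I_cm = mr² = 0.2384 kg·m². The pivot is at distance d = 0.232 m from the centre of mass.
By the parallel-axis theorem, I = I_cm + md² = 0.2384 + 0.2384 = 0.4769 kg·m².
T = 2π√(I/(mgd)) = 2π√(0.4769/(4.43 × 9.84 × 0.232)) = 1.36 s.

1.36 s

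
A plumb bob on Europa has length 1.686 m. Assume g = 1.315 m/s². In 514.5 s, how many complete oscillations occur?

T = 2π√(L/g) = 2π√(1.686/1.315) = 7.1145 s.
Number of complete oscillations = ⌊514.5/7.1145⌋ = ⌊72.317⌋ = 72.

72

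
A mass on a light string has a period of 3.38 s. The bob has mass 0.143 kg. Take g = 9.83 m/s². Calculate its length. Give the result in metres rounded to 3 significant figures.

2.84 m

From T = 2π√(L/g), L = gT²/(4π²) = 9.83 × 3.380²/(4π²) = 2.84 m.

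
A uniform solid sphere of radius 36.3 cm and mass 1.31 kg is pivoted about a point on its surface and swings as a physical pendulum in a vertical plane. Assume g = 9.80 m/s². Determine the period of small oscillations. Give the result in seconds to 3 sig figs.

1.43 s

I_cm = (2/5)mr² = 0.06905 kg·m². The pivot is at distance d = 0.363 m from the centre of mass.
By the parallel-axis theorem, I = I_cm + md² = 0.06905 + 0.1726 = 0.2417 kg·m².
T = 2π√(I/(mgd)) = 2π√(0.2417/(1.31 × 9.80 × 0.363)) = 1.43 s.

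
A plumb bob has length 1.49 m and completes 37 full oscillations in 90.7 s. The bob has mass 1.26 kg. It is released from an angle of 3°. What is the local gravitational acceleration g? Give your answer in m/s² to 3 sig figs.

9.79 m/s²

T = 90.7/37 = 2.451 s.
From T = 2π√(L/g), g = 4π²L/T² = 4π² × 1.49/2.451² = 9.79 m/s².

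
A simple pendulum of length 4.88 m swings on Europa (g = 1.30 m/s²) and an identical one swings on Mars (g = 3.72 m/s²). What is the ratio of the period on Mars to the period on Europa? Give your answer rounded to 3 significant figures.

0.591

T ∝ 1/√g, so T₂/T₁ = √(g₁/g₂) = √(1.30/3.72) = 0.591.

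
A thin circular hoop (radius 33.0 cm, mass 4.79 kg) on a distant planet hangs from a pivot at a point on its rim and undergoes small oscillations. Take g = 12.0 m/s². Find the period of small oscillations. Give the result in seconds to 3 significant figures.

1.47 s

I_cm = mr² = 0.5216 kg·m². The pivot is at distance d = 0.330 m from the centre of mass.
By the parallel-axis theorem, I = I_cm + md² = 0.5216 + 0.5216 = 1.043 kg·m².
T = 2π√(I/(mgd)) = 2π√(1.043/(4.79 × 12.0 × 0.330)) = 1.47 s.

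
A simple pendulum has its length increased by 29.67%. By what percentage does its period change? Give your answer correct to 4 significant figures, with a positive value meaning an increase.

13.87%

T ∝ √L, so T'/T = √(1.2967) = 1.1387.
Percentage change in T = (1.1387 − 1) × 100% = 13.87%.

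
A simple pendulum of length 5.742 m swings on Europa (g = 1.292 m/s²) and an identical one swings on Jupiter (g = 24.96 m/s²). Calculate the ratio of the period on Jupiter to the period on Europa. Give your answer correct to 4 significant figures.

T ∝ 1/√g, so T₂/T₁ = √(g₁/g₂) = √(1.292/24.96) = 0.2275.

0.2275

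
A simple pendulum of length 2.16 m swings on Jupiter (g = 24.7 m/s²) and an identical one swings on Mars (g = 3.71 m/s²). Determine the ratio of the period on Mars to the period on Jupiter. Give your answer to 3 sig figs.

T ∝ 1/√g, so T₂/T₁ = √(g₁/g₂) = √(24.7/3.71) = 2.58.

2.58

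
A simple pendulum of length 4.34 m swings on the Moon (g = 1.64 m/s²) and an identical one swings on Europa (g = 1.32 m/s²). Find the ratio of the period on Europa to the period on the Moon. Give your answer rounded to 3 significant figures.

1.11

T ∝ 1/√g, so T₂/T₁ = √(g₁/g₂) = √(1.64/1.32) = 1.11.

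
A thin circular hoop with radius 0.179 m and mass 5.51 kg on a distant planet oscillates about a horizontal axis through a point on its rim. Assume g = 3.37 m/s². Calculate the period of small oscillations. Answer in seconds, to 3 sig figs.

I_cm = mr² = 0.1765 kg·m². The pivot is at distance d = 0.179 m from the centre of mass.
By the parallel-axis theorem, I = I_cm + md² = 0.1765 + 0.1765 = 0.3531 kg·m².
T = 2π√(I/(mgd)) = 2π√(0.3531/(5.51 × 3.37 × 0.179)) = 2.05 s.

2.05 s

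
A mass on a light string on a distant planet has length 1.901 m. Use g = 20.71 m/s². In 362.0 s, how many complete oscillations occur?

T = 2π√(L/g) = 2π√(1.901/20.71) = 1.9036 s.
Number of complete oscillations = ⌊362.0/1.9036⌋ = ⌊190.16⌋ = 190.

190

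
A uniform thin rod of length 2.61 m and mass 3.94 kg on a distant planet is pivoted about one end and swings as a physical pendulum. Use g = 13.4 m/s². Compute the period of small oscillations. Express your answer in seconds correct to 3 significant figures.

2.26 s

For a physical pendulum T = 2π√(I/(mgd)), with d = 1.305 m from pivot to centre of mass.
I_cm = mL²/12 = 3.94 × 2.61²/12 = 2.237 kg·m²; I = I_cm + md² = 2.237 + 3.94 × 1.305² = 8.947 kg·m².
T = 2π√(8.947/(3.94 × 13.4 × 1.305)) = 2.26 s.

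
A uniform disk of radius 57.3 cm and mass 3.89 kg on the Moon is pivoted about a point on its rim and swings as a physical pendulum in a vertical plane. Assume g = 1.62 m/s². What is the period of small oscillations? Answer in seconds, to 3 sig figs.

I_cm = ½mr² = 0.6386 kg·m². The pivot is at distance d = 0.573 m from the centre of mass.
By the parallel-axis theorem, I = I_cm + md² = 0.6386 + 1.277 = 1.916 kg·m².
T = 2π√(I/(mgd)) = 2π√(1.916/(3.89 × 1.62 × 0.573)) = 4.58 s.

4.58 s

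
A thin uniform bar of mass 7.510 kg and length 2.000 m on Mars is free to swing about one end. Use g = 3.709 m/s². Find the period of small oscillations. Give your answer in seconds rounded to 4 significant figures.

3.767 s

For a physical pendulum T = 2π√(I/(mgd)), with d = 1.0000 m from pivot to centre of mass.
I_cm = mL²/12 = 7.510 × 2.000²/12 = 2.5033 kg·m²; I = I_cm + md² = 2.5033 + 7.510 × 1.0000² = 10.013 kg·m².
T = 2π√(10.013/(7.510 × 3.709 × 1.0000)) = 3.767 s.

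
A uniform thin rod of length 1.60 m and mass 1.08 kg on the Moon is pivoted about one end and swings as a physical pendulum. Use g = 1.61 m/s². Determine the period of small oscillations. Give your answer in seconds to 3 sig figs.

For a physical pendulum T = 2π√(I/(mgd)), with d = 0.8000 m from pivot to centre of mass.
I_cm = mL²/12 = 1.08 × 1.60²/12 = 0.2304 kg·m²; I = I_cm + md² = 0.2304 + 1.08 × 0.8000² = 0.9216 kg·m².
T = 2π√(0.9216/(1.08 × 1.61 × 0.8000)) = 5.11 s.

5.11 s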